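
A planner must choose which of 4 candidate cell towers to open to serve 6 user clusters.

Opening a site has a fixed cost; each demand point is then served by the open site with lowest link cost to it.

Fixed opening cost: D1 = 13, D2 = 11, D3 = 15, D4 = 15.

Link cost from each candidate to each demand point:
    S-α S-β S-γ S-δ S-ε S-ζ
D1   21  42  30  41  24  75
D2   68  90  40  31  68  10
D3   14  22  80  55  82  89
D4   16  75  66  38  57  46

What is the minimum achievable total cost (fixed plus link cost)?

170

Open {D1, D2, D3}: assign each demand point to its cheapest open site.
  S-α→D3 14, S-β→D3 22, S-γ→D1 30, S-δ→D2 31, S-ε→D1 24, S-ζ→D2 10
  link cost 131, fixed 39 → total 170.
Compare {D1, D2}: link cost 158 + fixed 24 = 182.
Compare {D1, D2, D3, D4}: link cost 131 + fixed 54 = 185.
Compare {D1, D2, D4}: link cost 153 + fixed 39 = 192.
All other subsets cost ≥ 182. Minimum total cost: 170.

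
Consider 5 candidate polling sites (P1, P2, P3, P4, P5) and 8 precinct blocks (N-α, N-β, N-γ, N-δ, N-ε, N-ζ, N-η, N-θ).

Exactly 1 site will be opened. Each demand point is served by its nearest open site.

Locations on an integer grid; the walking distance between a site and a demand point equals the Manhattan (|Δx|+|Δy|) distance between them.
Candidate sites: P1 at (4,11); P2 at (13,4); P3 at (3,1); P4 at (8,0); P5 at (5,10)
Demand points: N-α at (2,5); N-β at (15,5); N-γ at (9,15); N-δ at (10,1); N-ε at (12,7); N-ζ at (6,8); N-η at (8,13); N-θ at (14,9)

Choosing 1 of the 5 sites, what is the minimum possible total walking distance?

Open {P2}.
  N-α→P2 12, N-β→P2 3, N-γ→P2 15, N-δ→P2 6, N-ε→P2 4, N-ζ→P2 11, N-η→P2 14, N-θ→P2 6  ⇒ total 71.
Compare {P5}: total 75.
Compare {P1}: total 85.
No size-1 selection does better; minimum is 71.

71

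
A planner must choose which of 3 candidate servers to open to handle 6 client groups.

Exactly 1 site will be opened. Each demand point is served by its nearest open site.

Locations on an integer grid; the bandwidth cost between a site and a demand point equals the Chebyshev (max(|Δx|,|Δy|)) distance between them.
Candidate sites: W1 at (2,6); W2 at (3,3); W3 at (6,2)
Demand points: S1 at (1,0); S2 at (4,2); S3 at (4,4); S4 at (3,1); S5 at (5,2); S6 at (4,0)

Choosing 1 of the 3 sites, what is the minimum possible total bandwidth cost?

Open {W2}.
  S1→W2 3, S2→W2 1, S3→W2 1, S4→W2 2, S5→W2 2, S6→W2 3  ⇒ total 12.
Compare {W3}: total 15.
Compare {W1}: total 27.

12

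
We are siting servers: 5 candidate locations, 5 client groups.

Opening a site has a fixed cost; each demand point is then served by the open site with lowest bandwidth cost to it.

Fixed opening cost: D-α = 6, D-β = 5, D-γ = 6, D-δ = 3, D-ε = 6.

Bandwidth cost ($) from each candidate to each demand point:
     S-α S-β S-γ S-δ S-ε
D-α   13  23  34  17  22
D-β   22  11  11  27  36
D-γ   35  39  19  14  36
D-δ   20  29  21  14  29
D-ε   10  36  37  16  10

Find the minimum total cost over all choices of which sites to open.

Open {D-β, D-ε}: assign each demand point to its cheapest open site.
  S-α→D-ε 10, S-β→D-β 11, S-γ→D-β 11, S-δ→D-ε 16, S-ε→D-ε 10
  bandwidth cost 58, fixed 11 → total 69.
Compare {D-β, D-δ, D-ε}: bandwidth cost 56 + fixed 14 = 70.
Compare {D-β, D-γ, D-ε}: bandwidth cost 56 + fixed 17 = 73.
Compare {D-α, D-β, D-ε}: bandwidth cost 58 + fixed 17 = 75.
All other subsets cost ≥ 70. Minimum total cost: 69.

69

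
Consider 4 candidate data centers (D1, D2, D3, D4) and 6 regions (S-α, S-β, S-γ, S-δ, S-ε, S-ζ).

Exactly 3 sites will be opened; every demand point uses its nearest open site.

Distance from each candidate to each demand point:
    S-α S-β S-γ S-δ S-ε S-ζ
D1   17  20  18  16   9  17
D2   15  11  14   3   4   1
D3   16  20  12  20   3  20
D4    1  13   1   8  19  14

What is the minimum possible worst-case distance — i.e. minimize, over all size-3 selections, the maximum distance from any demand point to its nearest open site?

Open {D1, D2, D4}.
  Farthest demand point is S-β at distance 11 (to D2); all others are ≤ 11.
With {D2, D3, D4} the worst case is 11.
With {D1, D3, D4} the worst case is 14.
No size-3 selection achieves below 11.

11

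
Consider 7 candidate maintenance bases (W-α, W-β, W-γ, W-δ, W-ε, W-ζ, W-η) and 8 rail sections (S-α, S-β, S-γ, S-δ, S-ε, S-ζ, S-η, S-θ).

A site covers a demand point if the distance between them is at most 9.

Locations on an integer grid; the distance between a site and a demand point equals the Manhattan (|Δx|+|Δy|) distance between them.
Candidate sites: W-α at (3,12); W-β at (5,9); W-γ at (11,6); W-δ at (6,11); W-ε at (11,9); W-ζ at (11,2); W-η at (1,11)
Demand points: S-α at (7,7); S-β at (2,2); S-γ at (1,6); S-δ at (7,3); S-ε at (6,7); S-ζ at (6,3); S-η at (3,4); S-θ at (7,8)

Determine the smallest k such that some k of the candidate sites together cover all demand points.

Coverage sets (demand points within 9 of each site):
  W-α: {S-α, S-γ, S-ε, S-η, S-θ}
  W-β: {S-α, S-γ, S-δ, S-ε, S-ζ, S-η, S-θ}
  W-γ: {S-α, S-δ, S-ε, S-ζ, S-θ}
  W-δ: {S-α, S-δ, S-ε, S-ζ, S-θ}
  W-ε: {S-α, S-ε, S-θ}
  W-ζ: {S-α, S-β, S-δ, S-ζ}
  W-η: {S-γ, S-ε, S-η, S-θ}
No single site covers all 8 demand points.
But {W-α, W-ζ} covers everything, so the minimum is 2.

2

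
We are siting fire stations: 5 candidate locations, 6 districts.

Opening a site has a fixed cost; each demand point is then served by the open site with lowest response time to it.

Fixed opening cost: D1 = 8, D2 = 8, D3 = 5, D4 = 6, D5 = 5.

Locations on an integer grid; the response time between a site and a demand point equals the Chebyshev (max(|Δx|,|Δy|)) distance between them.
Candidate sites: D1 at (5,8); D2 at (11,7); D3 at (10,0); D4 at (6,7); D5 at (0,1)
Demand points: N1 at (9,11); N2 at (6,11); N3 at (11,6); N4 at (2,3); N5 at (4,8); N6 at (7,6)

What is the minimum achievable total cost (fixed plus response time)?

Open {D4}: assign each demand point to its cheapest open site.
  N1→D4 4, N2→D4 4, N3→D4 5, N4→D4 4, N5→D4 2, N6→D4 1
  response time 20, fixed 6 → total 26.
Compare {D1}: response time 21 + fixed 8 = 29.
Compare {D4, D5}: response time 18 + fixed 11 = 29.
Compare {D2, D4}: response time 16 + fixed 14 = 30.
All other subsets cost ≥ 29. Minimum total cost: 26.

26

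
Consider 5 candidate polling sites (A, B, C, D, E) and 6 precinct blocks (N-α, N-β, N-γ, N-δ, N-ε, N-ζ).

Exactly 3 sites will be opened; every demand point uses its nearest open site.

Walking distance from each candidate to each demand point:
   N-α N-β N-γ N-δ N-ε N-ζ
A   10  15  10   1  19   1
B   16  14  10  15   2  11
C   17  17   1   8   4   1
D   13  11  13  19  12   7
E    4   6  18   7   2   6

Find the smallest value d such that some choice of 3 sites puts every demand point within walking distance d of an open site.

Open {A, C, E}.
  Farthest demand point is N-β at walking distance 6 (to E); all others are ≤ 6.
With {B, C, E} the worst case is 7.
With {C, D, E} the worst case is 7.
No size-3 selection achieves below 6.

6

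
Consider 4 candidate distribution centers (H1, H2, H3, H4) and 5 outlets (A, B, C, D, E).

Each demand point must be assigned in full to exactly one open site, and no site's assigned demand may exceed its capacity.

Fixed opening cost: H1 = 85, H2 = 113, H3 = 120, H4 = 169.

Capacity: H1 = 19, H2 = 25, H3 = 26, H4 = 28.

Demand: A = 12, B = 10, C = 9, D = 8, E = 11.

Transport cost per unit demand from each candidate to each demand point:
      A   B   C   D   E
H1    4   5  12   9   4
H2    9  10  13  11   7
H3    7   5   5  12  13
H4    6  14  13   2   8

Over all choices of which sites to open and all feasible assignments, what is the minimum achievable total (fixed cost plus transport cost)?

Open {H1, H3, H4}; cheapest assignment that respects the capacities:
  H1 (cap 19, load 11): E — cost 11×4 = 44
  H3 (cap 26, load 19): B, C — cost 10×5 + 9×5 = 95
  H4 (cap 28, load 20): A, D — cost 12×6 + 8×2 = 88
  Shipping 227, fixed 374 → total 601.
  Any other capacity-feasible assignment to {H1, H3, H4} ships for at least 227.
Compare {H1, H2, H3}: its best feasible assignment gives total 626.
Compare {H3, H4}: its best feasible assignment gives total 644.
Every other set of open sites that can feasibly serve all demand totals ≥ 626 even under its best assignment. Minimum: 601.

601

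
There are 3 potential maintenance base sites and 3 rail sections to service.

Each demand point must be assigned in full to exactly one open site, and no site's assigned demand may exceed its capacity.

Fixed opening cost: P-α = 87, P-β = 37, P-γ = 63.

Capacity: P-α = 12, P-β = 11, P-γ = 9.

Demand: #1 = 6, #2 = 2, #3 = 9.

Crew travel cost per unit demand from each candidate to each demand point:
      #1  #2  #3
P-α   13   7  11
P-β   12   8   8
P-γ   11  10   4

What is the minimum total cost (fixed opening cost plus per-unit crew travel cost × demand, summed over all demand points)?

224

Open {P-β, P-γ}; cheapest assignment that respects the capacities:
  P-β (cap 11, load 8): #1, #2 — cost 6×12 + 2×8 = 88
  P-γ (cap 9, load 9): #3 — cost 9×4 = 36
  Shipping 124, fixed 100 → total 224.
  Any other capacity-feasible assignment to {P-β, P-γ} ships for at least 124.
Compare {P-α, P-γ}: its best feasible assignment gives total 278.
Compare {P-α, P-β}: its best feasible assignment gives total 288.
Every other set of open sites that can feasibly serve all demand totals ≥ 278 even under its best assignment. Minimum: 224.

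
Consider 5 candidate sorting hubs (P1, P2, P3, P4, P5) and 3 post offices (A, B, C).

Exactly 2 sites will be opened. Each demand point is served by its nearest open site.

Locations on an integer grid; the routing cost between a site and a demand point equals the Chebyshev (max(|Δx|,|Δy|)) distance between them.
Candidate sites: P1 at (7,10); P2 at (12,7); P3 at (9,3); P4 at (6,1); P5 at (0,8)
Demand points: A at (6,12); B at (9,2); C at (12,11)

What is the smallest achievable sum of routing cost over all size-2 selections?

8

Open {P1, P3}.
  A→P1 2, B→P3 1, C→P1 5  ⇒ total 8.
Compare {P1, P4}: total 10.
Compare {P1, P2}: total 11.
No size-2 selection does better; minimum is 8.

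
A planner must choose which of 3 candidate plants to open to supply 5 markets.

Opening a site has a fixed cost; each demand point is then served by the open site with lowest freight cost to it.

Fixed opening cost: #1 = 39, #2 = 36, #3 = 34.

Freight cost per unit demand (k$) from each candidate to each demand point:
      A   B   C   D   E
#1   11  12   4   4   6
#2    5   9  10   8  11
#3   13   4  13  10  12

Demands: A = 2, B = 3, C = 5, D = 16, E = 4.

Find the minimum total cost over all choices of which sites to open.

Open {#1}: assign each demand point to its cheapest open site.
  A→#1 2×11=22, B→#1 3×12=36, C→#1 5×4=20, D→#1 16×4=64, E→#1 4×6=24
  freight cost 166, fixed 39 → total 205.
Compare {#1, #3}: freight cost 142 + fixed 73 = 215.
Compare {#1, #2}: freight cost 145 + fixed 75 = 220.
Compare {#1, #2, #3}: freight cost 130 + fixed 109 = 239.
All other subsets cost ≥ 215. Minimum total cost: 205.

205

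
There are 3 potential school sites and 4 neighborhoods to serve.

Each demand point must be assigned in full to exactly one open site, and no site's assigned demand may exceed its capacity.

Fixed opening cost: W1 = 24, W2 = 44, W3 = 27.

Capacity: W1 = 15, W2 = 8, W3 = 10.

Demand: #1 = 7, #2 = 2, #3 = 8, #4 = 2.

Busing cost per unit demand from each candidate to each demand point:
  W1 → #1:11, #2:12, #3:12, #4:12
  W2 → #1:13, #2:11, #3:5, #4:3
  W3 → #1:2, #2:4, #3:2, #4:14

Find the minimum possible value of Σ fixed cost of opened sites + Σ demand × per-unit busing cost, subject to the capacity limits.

176

Open {W1, W3}; cheapest assignment that respects the capacities:
  W1 (cap 15, load 9): #1, #4 — cost 7×11 + 2×12 = 101
  W3 (cap 10, load 10): #2, #3 — cost 2×4 + 8×2 = 24
  Shipping 125, fixed 51 → total 176.
  Any other capacity-feasible assignment to {W1, W3} ships for at least 125.
Compare {W1, W2, W3}: its best feasible assignment gives total 181.
Compare {W1, W2}: its best feasible assignment gives total 233.
Every other set of open sites that can feasibly serve all demand totals ≥ 181 even under its best assignment. Minimum: 176.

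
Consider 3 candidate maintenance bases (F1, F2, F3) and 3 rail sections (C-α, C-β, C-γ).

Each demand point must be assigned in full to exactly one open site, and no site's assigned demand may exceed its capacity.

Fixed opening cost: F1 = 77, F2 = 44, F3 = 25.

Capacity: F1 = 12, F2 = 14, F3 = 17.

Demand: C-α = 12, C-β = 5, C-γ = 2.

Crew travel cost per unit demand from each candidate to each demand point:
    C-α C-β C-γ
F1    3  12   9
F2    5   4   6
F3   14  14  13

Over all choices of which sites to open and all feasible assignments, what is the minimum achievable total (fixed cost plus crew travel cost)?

Open {F1, F2}; cheapest assignment that respects the capacities:
  F1 (cap 12, load 12): C-α — cost 12×3 = 36
  F2 (cap 14, load 7): C-β, C-γ — cost 5×4 + 2×6 = 32
  Shipping 68, fixed 121 → total 189.
  Any other capacity-feasible assignment to {F1, F2} ships for at least 68.
Compare {F2, F3}: its best feasible assignment gives total 211.
Compare {F1, F2, F3}: its best feasible assignment gives total 214.
Every other set of open sites that can feasibly serve all demand totals ≥ 211 even under its best assignment. Minimum: 189.

189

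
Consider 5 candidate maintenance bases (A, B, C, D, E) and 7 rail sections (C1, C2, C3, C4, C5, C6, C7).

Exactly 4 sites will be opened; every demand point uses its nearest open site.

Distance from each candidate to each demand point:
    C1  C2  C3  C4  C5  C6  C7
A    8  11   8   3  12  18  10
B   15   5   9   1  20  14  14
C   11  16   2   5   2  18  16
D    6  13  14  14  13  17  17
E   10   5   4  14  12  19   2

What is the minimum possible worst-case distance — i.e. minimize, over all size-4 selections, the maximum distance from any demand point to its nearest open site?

14

Open {A, B, C, D}.
  Farthest demand point is C6 at distance 14 (to B); all others are ≤ 14.
With {A, B, C, E} the worst case is 14.
With {A, B, D, E} the worst case is 14.
No size-4 selection achieves below 14.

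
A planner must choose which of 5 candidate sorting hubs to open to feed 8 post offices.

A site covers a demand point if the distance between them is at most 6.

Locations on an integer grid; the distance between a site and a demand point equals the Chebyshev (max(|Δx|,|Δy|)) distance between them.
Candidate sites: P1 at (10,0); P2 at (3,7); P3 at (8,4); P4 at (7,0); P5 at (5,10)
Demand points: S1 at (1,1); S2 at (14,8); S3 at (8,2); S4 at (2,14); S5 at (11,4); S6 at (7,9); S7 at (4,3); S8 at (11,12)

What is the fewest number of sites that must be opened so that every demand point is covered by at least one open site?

3

Coverage sets (demand points within 6 of each site):
  P1: {S3, S5, S7}
  P2: {S1, S3, S6, S7}
  P3: {S2, S3, S5, S6, S7}
  P4: {S1, S3, S5, S7}
  P5: {S4, S5, S6, S8}
No 2 sites suffice: every size-2 union leaves at least one demand point uncovered.
But {P2, P3, P5} covers everything, so the minimum is 3.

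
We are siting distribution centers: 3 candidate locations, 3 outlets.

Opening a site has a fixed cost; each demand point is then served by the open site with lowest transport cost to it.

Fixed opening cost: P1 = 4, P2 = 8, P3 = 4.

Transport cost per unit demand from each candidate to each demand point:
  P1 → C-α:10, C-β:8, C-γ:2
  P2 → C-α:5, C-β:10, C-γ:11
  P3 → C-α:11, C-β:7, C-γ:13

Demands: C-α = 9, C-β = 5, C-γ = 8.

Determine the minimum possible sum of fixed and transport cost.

112

Open {P1, P2, P3}: assign each demand point to its cheapest open site.
  C-α→P2 9×5=45, C-β→P3 5×7=35, C-γ→P1 8×2=16
  transport cost 96, fixed 16 → total 112.
Compare {P1, P2}: transport cost 101 + fixed 12 = 113.
Compare {P1, P3}: transport cost 141 + fixed 8 = 149.
Compare {P1}: transport cost 146 + fixed 4 = 150.
All other subsets cost ≥ 113. Minimum total cost: 112.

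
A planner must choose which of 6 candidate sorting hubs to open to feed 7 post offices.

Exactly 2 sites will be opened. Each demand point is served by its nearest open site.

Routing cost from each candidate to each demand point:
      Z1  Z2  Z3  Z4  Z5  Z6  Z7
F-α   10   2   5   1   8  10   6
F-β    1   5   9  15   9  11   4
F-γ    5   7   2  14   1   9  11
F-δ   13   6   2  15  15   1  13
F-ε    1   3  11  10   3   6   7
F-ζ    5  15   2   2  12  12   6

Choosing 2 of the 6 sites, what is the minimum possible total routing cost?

Open {F-ε, F-ζ}.
  Z1→F-ε 1, Z2→F-ε 3, Z3→F-ζ 2, Z4→F-ζ 2, Z5→F-ε 3, Z6→F-ε 6, Z7→F-ζ 6  ⇒ total 23.
Compare {F-α, F-ε}: total 24.
Compare {F-α, F-γ}: total 26.
No size-2 selection does better; minimum is 23.

23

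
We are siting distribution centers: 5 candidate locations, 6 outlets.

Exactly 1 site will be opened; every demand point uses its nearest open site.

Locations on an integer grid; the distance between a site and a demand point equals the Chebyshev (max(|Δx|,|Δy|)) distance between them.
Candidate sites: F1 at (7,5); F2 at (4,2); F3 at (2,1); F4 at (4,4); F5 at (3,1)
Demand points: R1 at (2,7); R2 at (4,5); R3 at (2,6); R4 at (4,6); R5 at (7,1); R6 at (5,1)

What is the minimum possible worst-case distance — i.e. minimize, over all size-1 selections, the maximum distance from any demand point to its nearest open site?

3

Open {F4}.
  Farthest demand point is R1 at distance 3 (to F4); all others are ≤ 3.
With {F1} the worst case is 5.
With {F2} the worst case is 5.
No size-1 selection achieves below 3.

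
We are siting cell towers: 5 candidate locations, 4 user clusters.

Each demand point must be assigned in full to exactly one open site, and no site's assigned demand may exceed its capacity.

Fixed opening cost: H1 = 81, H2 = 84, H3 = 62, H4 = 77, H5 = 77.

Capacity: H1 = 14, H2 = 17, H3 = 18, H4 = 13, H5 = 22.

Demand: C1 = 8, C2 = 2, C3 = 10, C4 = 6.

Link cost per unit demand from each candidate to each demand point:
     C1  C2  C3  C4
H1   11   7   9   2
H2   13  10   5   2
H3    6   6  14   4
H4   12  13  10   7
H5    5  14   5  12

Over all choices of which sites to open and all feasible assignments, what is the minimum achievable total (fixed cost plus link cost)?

Open {H3, H5}; cheapest assignment that respects the capacities:
  H3 (cap 18, load 8): C2, C4 — cost 2×6 + 6×4 = 36
  H5 (cap 22, load 18): C1, C3 — cost 8×5 + 10×5 = 90
  Shipping 126, fixed 139 → total 265.
  Any other capacity-feasible assignment to {H3, H5} ships for at least 126.
Compare {H2, H3}: its best feasible assignment gives total 268.
Compare {H1, H5}: its best feasible assignment gives total 274.
Every other set of open sites that can feasibly serve all demand totals ≥ 268 even under its best assignment. Minimum: 265.

265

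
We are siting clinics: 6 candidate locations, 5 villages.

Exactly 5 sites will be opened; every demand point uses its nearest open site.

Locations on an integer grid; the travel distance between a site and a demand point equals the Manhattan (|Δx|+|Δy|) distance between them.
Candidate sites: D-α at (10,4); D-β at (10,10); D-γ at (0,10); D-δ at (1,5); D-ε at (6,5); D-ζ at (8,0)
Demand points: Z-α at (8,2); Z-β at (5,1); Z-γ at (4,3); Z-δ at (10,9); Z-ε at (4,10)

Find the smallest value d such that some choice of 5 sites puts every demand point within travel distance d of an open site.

Open {D-α, D-β, D-γ, D-ε, D-ζ}.
  Farthest demand point is Z-β at travel distance 4 (to D-ζ); all others are ≤ 4.
With {D-β, D-γ, D-δ, D-ε, D-ζ} the worst case is 4.
With {D-α, D-β, D-γ, D-δ, D-ε} the worst case is 5.
No size-5 selection achieves below 4.

4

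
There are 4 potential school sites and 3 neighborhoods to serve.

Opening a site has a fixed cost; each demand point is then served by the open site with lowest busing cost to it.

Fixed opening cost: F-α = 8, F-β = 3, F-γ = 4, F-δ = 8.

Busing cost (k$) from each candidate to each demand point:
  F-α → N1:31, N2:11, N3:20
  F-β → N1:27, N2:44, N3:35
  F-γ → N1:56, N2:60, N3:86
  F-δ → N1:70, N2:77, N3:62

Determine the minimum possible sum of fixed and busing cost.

Open {F-α, F-β}: assign each demand point to its cheapest open site.
  N1→F-β 27, N2→F-α 11, N3→F-α 20
  busing cost 58, fixed 11 → total 69.
Compare {F-α}: busing cost 62 + fixed 8 = 70.
Compare {F-α, F-β, F-γ}: busing cost 58 + fixed 15 = 73.
Compare {F-α, F-γ}: busing cost 62 + fixed 12 = 74.
All other subsets cost ≥ 70. Minimum total cost: 69.

69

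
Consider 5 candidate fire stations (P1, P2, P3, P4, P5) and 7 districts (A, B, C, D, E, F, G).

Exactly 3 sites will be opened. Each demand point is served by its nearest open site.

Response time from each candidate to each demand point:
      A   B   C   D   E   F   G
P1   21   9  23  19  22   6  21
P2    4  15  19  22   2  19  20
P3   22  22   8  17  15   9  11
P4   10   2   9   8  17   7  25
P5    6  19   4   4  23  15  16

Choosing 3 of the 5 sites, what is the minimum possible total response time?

39

Open {P2, P4, P5}.
  A→P2 4, B→P4 2, C→P5 4, D→P5 4, E→P2 2, F→P4 7, G→P5 16  ⇒ total 39.
Compare {P2, P3, P4}: total 42.
Compare {P1, P2, P5}: total 45.
No size-3 selection does better; minimum is 39.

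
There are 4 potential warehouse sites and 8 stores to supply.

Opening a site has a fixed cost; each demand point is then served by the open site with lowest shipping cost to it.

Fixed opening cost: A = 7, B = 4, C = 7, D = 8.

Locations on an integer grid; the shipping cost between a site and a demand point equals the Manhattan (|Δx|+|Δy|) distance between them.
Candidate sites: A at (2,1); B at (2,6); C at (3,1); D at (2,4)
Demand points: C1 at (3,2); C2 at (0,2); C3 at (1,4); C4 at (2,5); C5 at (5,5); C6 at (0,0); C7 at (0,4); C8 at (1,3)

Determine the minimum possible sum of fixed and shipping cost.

31

Open {D}: assign each demand point to its cheapest open site.
  C1→D 3, C2→D 4, C3→D 1, C4→D 1, C5→D 4, C6→D 6, C7→D 2, C8→D 2
  shipping cost 23, fixed 8 → total 31.
Compare {A, D}: shipping cost 18 + fixed 15 = 33.
Compare {A, B}: shipping cost 23 + fixed 11 = 34.
Compare {C, D}: shipping cost 19 + fixed 15 = 34.
All other subsets cost ≥ 33. Minimum total cost: 31.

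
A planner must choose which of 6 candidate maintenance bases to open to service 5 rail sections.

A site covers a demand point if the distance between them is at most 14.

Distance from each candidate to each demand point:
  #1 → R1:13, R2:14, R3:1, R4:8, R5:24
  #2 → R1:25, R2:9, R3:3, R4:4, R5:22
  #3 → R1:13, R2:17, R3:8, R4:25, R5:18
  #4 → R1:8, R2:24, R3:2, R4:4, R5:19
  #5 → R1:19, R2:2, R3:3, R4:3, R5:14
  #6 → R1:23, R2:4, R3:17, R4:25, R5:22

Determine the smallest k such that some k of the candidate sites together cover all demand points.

Coverage sets (demand points within 14 of each site):
  #1: {R1, R2, R3, R4}
  #2: {R2, R3, R4}
  #3: {R1, R3}
  #4: {R1, R3, R4}
  #5: {R2, R3, R4, R5}
  #6: {R2}
No single site covers all 5 demand points.
But {#1, #5} covers everything, so the minimum is 2.

2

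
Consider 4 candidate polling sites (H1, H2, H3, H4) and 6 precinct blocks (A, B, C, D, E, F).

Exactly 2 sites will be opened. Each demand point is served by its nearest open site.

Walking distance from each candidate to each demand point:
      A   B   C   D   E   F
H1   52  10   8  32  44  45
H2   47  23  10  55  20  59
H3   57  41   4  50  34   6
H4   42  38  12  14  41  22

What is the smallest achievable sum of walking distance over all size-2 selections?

Open {H2, H4}.
  A→H4 42, B→H2 23, C→H2 10, D→H4 14, E→H2 20, F→H4 22  ⇒ total 131.
Compare {H1, H4}: total 137.
Compare {H1, H3}: total 138.
No size-2 selection does better; minimum is 131.

131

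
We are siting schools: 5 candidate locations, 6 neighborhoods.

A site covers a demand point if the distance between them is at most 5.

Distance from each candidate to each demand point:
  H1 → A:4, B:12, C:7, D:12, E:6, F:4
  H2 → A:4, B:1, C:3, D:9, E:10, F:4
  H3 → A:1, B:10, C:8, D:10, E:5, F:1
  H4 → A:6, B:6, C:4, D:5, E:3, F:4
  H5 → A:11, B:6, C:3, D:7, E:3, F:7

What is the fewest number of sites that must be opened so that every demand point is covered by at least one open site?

2

Coverage sets (demand points within 5 of each site):
  H1: {A, F}
  H2: {A, B, C, F}
  H3: {A, E, F}
  H4: {C, D, E, F}
  H5: {C, E}
No single site covers all 6 demand points.
But {H2, H4} covers everything, so the minimum is 2.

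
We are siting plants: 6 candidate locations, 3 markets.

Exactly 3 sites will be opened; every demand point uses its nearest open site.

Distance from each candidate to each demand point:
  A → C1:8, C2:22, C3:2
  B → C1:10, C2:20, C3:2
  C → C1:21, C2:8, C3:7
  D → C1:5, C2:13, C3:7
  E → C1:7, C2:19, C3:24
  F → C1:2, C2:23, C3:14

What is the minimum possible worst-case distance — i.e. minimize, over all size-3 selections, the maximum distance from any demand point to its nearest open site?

8

Open {A, B, C}.
  Farthest demand point is C1 at distance 8 (to A); all others are ≤ 8.
With {A, C, D} the worst case is 8.
With {A, C, E} the worst case is 8.
No size-3 selection achieves below 8.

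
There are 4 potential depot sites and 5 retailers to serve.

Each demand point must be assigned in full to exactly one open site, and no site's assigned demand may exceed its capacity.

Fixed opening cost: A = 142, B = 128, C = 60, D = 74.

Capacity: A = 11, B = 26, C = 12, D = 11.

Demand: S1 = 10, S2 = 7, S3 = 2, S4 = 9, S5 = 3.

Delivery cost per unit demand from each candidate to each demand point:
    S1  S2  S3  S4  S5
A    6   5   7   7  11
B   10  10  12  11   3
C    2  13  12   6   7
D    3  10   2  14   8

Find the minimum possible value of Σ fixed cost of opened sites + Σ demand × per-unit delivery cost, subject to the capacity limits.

Open {B, C}; cheapest assignment that respects the capacities:
  B (cap 26, load 21): S2, S3, S4, S5 — cost 7×10 + 2×12 + 9×11 + 3×3 = 202
  C (cap 12, load 10): S1 — cost 10×2 = 20
  Shipping 222, fixed 188 → total 410.
  Any other capacity-feasible assignment to {B, C} ships for at least 222.
Compare {A, C, D}: its best feasible assignment gives total 430.
Compare {B, D}: its best feasible assignment gives total 434.
Every other set of open sites that can feasibly serve all demand totals ≥ 430 even under its best assignment. Minimum: 410.

410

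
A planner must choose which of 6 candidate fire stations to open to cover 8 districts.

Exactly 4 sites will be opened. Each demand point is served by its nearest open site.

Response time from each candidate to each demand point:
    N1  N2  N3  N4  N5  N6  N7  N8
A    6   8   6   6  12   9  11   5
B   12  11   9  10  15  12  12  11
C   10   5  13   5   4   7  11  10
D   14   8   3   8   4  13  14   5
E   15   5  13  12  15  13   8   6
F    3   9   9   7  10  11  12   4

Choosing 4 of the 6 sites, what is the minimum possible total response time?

Open {C, D, E, F}.
  N1→F 3, N2→C 5, N3→D 3, N4→C 5, N5→C 4, N6→C 7, N7→E 8, N8→F 4  ⇒ total 39.
Compare {A, C, D, F}: total 42.
Compare {A, C, E, F}: total 42.
No size-4 selection does better; minimum is 39.

39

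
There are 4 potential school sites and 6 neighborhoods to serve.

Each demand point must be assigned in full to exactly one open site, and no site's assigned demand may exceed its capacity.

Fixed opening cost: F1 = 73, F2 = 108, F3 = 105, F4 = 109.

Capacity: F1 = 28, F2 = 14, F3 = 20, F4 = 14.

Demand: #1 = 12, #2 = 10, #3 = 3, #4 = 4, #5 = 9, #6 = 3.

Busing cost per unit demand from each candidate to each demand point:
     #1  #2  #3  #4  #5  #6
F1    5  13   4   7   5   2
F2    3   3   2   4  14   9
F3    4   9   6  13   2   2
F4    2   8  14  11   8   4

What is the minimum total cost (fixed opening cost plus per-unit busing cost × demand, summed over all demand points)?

Open {F1, F2}; cheapest assignment that respects the capacities:
  F1 (cap 28, load 27): #1, #3, #5, #6 — cost 12×5 + 3×4 + 9×5 + 3×2 = 123
  F2 (cap 14, load 14): #2, #4 — cost 10×3 + 4×4 = 46
  Shipping 169, fixed 181 → total 350.
  Any other capacity-feasible assignment to {F1, F2} ships for at least 169.
Compare {F1, F3}: its best feasible assignment gives total 392.
Compare {F1, F4}: its best feasible assignment gives total 419.
Every other set of open sites that can feasibly serve all demand totals ≥ 392 even under its best assignment. Minimum: 350.

350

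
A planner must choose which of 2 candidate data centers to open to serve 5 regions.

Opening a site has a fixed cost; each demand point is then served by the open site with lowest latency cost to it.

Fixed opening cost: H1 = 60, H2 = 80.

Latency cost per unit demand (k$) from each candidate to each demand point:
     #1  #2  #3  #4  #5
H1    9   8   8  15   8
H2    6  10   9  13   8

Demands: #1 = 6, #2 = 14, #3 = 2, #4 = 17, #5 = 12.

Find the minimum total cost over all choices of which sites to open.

591

Open {H2}: assign each demand point to its cheapest open site.
  #1→H2 6×6=36, #2→H2 14×10=140, #3→H2 2×9=18, #4→H2 17×13=221, #5→H2 12×8=96
  latency cost 511, fixed 80 → total 591.
Compare {H1}: latency cost 533 + fixed 60 = 593.
Compare {H1, H2}: latency cost 481 + fixed 140 = 621.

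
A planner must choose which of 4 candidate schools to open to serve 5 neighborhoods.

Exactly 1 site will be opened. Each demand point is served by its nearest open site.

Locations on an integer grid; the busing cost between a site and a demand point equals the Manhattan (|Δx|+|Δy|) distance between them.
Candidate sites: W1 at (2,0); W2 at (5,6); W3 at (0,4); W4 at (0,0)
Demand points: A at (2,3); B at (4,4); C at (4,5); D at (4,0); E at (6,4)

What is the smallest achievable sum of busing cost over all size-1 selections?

Open {W2}.
  A→W2 6, B→W2 3, C→W2 2, D→W2 7, E→W2 3  ⇒ total 21.
Compare {W1}: total 26.
Compare {W3}: total 26.
No size-1 selection does better; minimum is 21.

21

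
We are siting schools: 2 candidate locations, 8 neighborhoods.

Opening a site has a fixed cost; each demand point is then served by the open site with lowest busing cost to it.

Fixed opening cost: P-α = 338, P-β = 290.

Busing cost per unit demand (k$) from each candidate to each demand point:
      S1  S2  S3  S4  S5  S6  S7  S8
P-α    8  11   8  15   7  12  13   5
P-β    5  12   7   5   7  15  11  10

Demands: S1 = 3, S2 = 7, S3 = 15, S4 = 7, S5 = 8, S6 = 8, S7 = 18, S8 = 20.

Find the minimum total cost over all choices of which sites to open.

Open {P-β}: assign each demand point to its cheapest open site.
  S1→P-β 3×5=15, S2→P-β 7×12=84, S3→P-β 15×7=105, S4→P-β 7×5=35, S5→P-β 8×7=56, S6→P-β 8×15=120, S7→P-β 18×11=198, S8→P-β 20×10=200
  busing cost 813, fixed 290 → total 1103.
Compare {P-α}: busing cost 812 + fixed 338 = 1150.
Compare {P-α, P-β}: busing cost 682 + fixed 628 = 1310.

1103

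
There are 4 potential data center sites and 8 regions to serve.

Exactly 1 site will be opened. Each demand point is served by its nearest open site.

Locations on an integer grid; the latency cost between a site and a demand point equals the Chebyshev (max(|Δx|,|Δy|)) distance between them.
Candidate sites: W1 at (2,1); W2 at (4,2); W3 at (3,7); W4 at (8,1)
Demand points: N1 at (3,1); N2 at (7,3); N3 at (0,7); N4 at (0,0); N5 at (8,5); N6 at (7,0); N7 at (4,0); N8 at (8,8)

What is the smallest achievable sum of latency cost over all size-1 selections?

28

Open {W2}.
  N1→W2 1, N2→W2 3, N3→W2 5, N4→W2 4, N5→W2 4, N6→W2 3, N7→W2 2, N8→W2 6  ⇒ total 28.
Compare {W1}: total 34.
Compare {W4}: total 39.
No size-1 selection does better; minimum is 28.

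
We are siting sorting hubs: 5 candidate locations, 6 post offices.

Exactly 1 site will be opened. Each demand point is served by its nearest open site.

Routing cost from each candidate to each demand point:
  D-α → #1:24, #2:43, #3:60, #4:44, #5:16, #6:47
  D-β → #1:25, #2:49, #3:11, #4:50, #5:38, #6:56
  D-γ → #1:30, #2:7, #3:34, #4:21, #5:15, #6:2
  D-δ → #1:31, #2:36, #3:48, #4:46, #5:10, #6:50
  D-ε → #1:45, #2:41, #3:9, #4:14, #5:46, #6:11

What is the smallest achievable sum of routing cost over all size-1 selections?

Open {D-γ}.
  #1→D-γ 30, #2→D-γ 7, #3→D-γ 34, #4→D-γ 21, #5→D-γ 15, #6→D-γ 2  ⇒ total 109.
Compare {D-ε}: total 166.
Compare {D-δ}: total 221.
No size-1 selection does better; minimum is 109.

109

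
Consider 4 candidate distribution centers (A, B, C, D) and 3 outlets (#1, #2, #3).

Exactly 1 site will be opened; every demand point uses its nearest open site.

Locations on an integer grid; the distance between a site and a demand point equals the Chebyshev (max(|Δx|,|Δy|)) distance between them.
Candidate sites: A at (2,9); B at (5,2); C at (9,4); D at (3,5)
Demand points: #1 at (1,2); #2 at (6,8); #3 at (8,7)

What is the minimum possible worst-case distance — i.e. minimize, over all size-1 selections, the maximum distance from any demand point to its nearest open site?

5

Open {D}.
  Farthest demand point is #3 at distance 5 (to D); all others are ≤ 5.
With {B} the worst case is 6.
With {A} the worst case is 7.
No size-1 selection achieves below 5.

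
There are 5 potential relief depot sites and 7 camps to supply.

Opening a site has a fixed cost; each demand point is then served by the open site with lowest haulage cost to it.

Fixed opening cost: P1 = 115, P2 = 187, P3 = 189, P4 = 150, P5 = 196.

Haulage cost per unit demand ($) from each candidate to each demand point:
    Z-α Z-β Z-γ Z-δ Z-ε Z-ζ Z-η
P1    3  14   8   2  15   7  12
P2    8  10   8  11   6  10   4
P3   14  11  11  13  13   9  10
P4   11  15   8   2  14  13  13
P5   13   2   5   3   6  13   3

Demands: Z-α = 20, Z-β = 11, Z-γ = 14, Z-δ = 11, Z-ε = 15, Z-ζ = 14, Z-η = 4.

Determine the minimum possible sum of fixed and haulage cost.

685

Open {P1, P5}: assign each demand point to its cheapest open site.
  Z-α→P1 20×3=60, Z-β→P5 11×2=22, Z-γ→P5 14×5=70, Z-δ→P1 11×2=22, Z-ε→P5 15×6=90, Z-ζ→P1 14×7=98, Z-η→P5 4×3=12
  haulage cost 374, fixed 311 → total 685.
Compare {P1, P2}: haulage cost 508 + fixed 302 = 810.
Compare {P1}: haulage cost 719 + fixed 115 = 834.
Compare {P1, P4, P5}: haulage cost 374 + fixed 461 = 835.
All other subsets cost ≥ 810. Minimum total cost: 685.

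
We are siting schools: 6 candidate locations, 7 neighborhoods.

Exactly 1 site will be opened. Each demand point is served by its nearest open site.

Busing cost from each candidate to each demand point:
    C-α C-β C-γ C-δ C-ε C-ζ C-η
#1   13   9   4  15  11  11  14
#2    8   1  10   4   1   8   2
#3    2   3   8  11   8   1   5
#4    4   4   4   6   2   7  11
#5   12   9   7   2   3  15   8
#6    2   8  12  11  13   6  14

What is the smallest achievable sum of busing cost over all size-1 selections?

34

Open {#2}.
  C-α→#2 8, C-β→#2 1, C-γ→#2 10, C-δ→#2 4, C-ε→#2 1, C-ζ→#2 8, C-η→#2 2  ⇒ total 34.
Compare {#3}: total 38.
Compare {#4}: total 38.
No size-1 selection does better; minimum is 34.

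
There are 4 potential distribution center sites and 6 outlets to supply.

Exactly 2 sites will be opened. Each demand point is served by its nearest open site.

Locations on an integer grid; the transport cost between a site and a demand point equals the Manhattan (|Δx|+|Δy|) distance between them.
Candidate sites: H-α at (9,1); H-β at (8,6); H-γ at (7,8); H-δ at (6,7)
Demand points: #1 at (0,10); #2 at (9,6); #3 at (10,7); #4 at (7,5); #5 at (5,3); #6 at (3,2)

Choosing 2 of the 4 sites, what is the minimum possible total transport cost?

Open {H-β, H-δ}.
  #1→H-δ 9, #2→H-β 1, #3→H-β 3, #4→H-β 2, #5→H-δ 5, #6→H-δ 8  ⇒ total 28.
Compare {H-β, H-γ}: total 30.
Compare {H-α, H-β}: total 31.
No size-2 selection does better; minimum is 28.

28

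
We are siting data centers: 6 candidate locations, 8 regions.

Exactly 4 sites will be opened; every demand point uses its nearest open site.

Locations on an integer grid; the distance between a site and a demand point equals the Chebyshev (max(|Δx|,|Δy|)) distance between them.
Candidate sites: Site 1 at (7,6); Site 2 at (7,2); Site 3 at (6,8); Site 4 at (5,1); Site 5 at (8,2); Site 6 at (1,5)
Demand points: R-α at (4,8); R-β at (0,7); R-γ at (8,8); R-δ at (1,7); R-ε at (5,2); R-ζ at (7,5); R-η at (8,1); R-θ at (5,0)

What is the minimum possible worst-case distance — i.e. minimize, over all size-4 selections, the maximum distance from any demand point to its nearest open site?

2

Open {Site 1, Site 2, Site 3, Site 6}.
  Farthest demand point is R-α at distance 2 (to Site 3); all others are ≤ 2.
With {Site 1, Site 2, Site 4, Site 6} the worst case is 3.
With {Site 1, Site 2, Site 5, Site 6} the worst case is 3.
No size-4 selection achieves below 2.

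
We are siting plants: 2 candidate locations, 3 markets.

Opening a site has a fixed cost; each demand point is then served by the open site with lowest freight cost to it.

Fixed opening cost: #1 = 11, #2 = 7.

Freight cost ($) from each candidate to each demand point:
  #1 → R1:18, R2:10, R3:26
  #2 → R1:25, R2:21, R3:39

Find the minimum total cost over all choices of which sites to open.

65

Open {#1}: assign each demand point to its cheapest open site.
  R1→#1 18, R2→#1 10, R3→#1 26
  freight cost 54, fixed 11 → total 65.
Compare {#1, #2}: freight cost 54 + fixed 18 = 72.
Compare {#2}: freight cost 85 + fixed 7 = 92.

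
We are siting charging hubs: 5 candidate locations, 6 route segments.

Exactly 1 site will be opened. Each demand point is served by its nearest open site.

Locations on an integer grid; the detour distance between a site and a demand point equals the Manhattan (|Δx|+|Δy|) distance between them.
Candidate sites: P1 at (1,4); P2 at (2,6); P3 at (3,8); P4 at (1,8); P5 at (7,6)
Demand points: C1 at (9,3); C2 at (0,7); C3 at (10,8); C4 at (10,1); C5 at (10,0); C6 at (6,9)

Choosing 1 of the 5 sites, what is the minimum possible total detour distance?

Open {P5}.
  C1→P5 5, C2→P5 8, C3→P5 5, C4→P5 8, C5→P5 9, C6→P5 4  ⇒ total 39.
Compare {P3}: total 55.
Compare {P2}: total 57.
No size-1 selection does better; minimum is 39.

39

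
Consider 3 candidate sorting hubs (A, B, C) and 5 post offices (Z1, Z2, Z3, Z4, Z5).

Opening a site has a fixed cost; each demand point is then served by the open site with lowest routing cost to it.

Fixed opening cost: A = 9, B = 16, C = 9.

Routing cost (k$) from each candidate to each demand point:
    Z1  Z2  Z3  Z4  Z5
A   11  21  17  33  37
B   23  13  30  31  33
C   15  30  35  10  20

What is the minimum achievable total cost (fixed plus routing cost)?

Open {A, C}: assign each demand point to its cheapest open site.
  Z1→A 11, Z2→A 21, Z3→A 17, Z4→C 10, Z5→C 20
  routing cost 79, fixed 18 → total 97.
Compare {A, B, C}: routing cost 71 + fixed 34 = 105.
Compare {B, C}: routing cost 88 + fixed 25 = 113.
Compare {C}: routing cost 110 + fixed 9 = 119.
All other subsets cost ≥ 105. Minimum total cost: 97.

97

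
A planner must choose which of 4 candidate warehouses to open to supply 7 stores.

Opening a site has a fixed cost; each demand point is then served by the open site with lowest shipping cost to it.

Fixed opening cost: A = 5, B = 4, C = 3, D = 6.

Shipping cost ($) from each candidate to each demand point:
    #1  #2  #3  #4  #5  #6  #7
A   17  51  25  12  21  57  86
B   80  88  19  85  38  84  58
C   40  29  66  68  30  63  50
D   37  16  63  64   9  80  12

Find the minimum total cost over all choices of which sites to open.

Open {A, B, D}: assign each demand point to its cheapest open site.
  #1→A 17, #2→D 16, #3→B 19, #4→A 12, #5→D 9, #6→A 57, #7→D 12
  shipping cost 142, fixed 15 → total 157.
Compare {A, D}: shipping cost 148 + fixed 11 = 159.
Compare {A, B, C, D}: shipping cost 142 + fixed 18 = 160.
Compare {A, C, D}: shipping cost 148 + fixed 14 = 162.
All other subsets cost ≥ 159. Minimum total cost: 157.

157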